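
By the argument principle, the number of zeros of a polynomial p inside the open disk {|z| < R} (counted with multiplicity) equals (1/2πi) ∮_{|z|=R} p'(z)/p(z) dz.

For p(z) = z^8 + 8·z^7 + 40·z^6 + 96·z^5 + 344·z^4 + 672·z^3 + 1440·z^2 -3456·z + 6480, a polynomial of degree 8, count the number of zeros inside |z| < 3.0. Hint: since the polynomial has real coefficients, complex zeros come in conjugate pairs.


The zeros of p are: (-3 + 3i), (-3 - 3i), (-3 + 3i), (-3 - 3i), (1 + 3i), (1 - 3i), (1 + 1i), (1 - 1i).
Their magnitudes are: 4.243, 4.243, 4.243, 4.243, 3.162, 3.162, 1.414, 1.414.
Zeros with |z| < R = 3.0: (1 + 1i), (1 - 1i).
Count = 2.
By the argument principle, (1/2πi) ∮_{|z|=R} p'(z)/p(z) dz equals exactly this count.

Number of zeros inside |z| < 3.0: 2.


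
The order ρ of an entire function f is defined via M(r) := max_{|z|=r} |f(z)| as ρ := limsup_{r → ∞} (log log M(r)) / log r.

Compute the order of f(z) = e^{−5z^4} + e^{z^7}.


Each summand is entire of order 4 and 7 respectively (as in the single-exponential case). The order of a sum is at most the max of the orders, so ρ ≤ 7. For the lower bound: on |z|=r choose arg z so that 1z^7 is real positive; then |e^{1z^7}| = e^{1r^7} while |e^{-5z^4}| ≤ e^{5r^4} = o(e^{1r^7}). So |f| ≥ e^{1r^7}(1 − o(1)) and ρ ≥ 7. Hence ρ = max(4, 7) = 7.
Therefore ρ = 7.

Order ρ = 7.


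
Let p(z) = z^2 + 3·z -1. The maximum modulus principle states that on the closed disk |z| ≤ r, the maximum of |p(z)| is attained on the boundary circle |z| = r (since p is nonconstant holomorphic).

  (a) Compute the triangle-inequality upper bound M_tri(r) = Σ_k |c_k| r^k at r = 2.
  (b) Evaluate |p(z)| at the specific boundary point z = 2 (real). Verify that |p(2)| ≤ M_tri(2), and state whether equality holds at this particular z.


Coefficients: c_0 = -1, c_1 = 3, c_2 = 1. Radius r = 2.
Part (a). Triangle bound: M_tri(r) = Σ_k |c_k| r^k
  = |-1|·2^0 + |3|·2^1 + |1|·2^2
  = 1 + 6 + 4 = 11.
This bounds M(r) := max_{|z|=r} |p(z)| from above; equality holds iff all terms c_k z^k can be made to align in phase at a single z on |z|=r.
Part (b). At z = 2 (real, on the circle |z| = r):
  p(2) = (-1)·2^0 + (3)·2^1 + (1)·2^2 = 9.
  |p(2)| = 9.
Check: |p(2)| = 9 ≤ 11 = M_tri(2). ✓ Equality does not hold at z = 2 (the coefficients have mixed signs, so the terms do not all align in phase there).

M_tri(2) = 11; |p(2)| = 9; equality at z=2: no.


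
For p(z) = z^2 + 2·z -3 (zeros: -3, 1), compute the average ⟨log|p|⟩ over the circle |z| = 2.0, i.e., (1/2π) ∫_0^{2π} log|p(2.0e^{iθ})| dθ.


Zeros: -3, 1; r = 2.0.
Inside |z| < r: 1. Outside (|z| ≥ r): -3.
p(0) = -3, so log|p(0)| = log(3) = 1.0986.
Apply Jensen: I(r) = log|p(0)| + Σ_k log(r/|z_k|), summed over zeros inside |z| < r.
  log(r/|z_k|) for z_k = 1: log(2.0/1) = 0.6931
  Outside zeros (-3) contribute nothing to the Jensen sum.
Sum over inside zeros: 0.6931.
I(r) = log|p(0)| + (inside sum) = 1.0986 + 0.6931 = 1.7918.
Note: since some zeros are outside |z| ≤ r, the simplified n·log(r) form does NOT apply — only the inside zeros contribute.

I(r) ≈ 1.7918.


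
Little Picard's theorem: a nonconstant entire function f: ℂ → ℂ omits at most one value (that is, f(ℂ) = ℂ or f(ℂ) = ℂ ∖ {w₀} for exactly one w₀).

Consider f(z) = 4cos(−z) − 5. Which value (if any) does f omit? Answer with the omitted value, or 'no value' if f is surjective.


Little Picard bounds the complement of f(ℂ) to at most one point.
cos is entire and surjective onto ℂ: for every w ∈ ℂ, cos(ζ) = w has a solution ζ ∈ ℂ (e.g., via the complex inverse arccos). With ζ = −z this gives z = ζ/(-1). Then 4·cos(−z) takes every value in 4·ℂ = ℂ, and adding -5 is a bijection of ℂ. So f is surjective and omits no value. (Note: only on the real line is cos bounded by [−1, 1].)

Omitted value: no value.


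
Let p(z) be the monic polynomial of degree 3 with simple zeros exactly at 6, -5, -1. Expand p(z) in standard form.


The polynomial is p(z) = ∏_{α ∈ S} (z − α), where S = {6, -5, -1}.
Expanding the product yields: p(z) = z^3 -31·z -30.
The resulting polynomial has degree 3 and real coefficients as required.

p(z) = z^3 -31·z -30.


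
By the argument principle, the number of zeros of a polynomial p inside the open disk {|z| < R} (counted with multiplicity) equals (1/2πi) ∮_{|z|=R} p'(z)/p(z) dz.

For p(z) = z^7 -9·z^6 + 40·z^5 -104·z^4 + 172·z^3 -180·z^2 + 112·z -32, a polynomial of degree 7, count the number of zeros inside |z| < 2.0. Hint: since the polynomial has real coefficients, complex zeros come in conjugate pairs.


The zeros of p are: (1 + 1i), (1 - 1i), (2 + 2i), (2 - 2i), (1 + 1i), (1 - 1i), 1.
Their magnitudes are: 1.414, 1.414, 2.828, 2.828, 1.414, 1.414, 1.
Zeros with |z| < R = 2.0: (1 + 1i), (1 - 1i), (1 + 1i), (1 - 1i), 1.
Count = 5.
By the argument principle, (1/2πi) ∮_{|z|=R} p'(z)/p(z) dz equals exactly this count.

Number of zeros inside |z| < 2.0: 5.


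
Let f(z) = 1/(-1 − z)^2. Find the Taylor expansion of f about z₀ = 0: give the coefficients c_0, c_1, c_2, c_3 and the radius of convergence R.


Let w = z − z₀, so z = z₀ + w.
Then -1 − z = -1 − (z₀ + w) = (-1 − z₀) − w = -1 − w.
f(z) = 1/(-1 − w)^2 = (1/(-1)^2) · (1 − w/(-1))^{−2}.
By the binomial series (1−u)^{−2} = Σ_{n≥0} C(n+1, 1) u^n for |u|<1, with u = w/(-1):
  c_n = C(n+1, 1) / (-1)^(n+2).
  c_0 = 1/(-1)^2 = 1.
  c_1 = 2/(-1)^3 = -2.
  c_2 = 3/(-1)^4 = 3.
  c_3 = 4/(-1)^5 = -4.
The series is valid for |w/d| < 1, i.e. |z − z₀| < |d|.
Radius of convergence: R = |-1 − z₀| = |-1| = 1 (distance from z₀ to the singularity z = -1).

c_0 = 1, c_1 = -2, c_2 = 3, c_3 = -4; R = 1.


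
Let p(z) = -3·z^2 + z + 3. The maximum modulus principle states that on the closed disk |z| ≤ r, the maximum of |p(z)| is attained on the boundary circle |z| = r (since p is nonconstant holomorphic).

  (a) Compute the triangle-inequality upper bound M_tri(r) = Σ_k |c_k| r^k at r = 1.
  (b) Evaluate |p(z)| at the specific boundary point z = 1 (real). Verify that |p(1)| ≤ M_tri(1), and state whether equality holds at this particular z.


Coefficients: c_0 = 3, c_1 = 1, c_2 = -3. Radius r = 1.
Part (a). Triangle bound: M_tri(r) = Σ_k |c_k| r^k
  = |3|·1^0 + |1|·1^1 + |-3|·1^2
  = 3 + 1 + 3 = 7.
This bounds M(r) := max_{|z|=r} |p(z)| from above; equality holds iff all terms c_k z^k can be made to align in phase at a single z on |z|=r.
Part (b). At z = 1 (real, on the circle |z| = r):
  p(1) = (3)·1^0 + (1)·1^1 + (-3)·1^2 = 1.
  |p(1)| = 1.
Check: |p(1)| = 1 ≤ 7 = M_tri(1). ✓ Equality does not hold at z = 1 (the coefficients have mixed signs, so the terms do not all align in phase there).

M_tri(1) = 7; |p(1)| = 1; equality at z=1: no.


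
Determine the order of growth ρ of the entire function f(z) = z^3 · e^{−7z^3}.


M(r) = max_{|z|=r} |1|·|z|^3·|e^{−7z^3}| = 1·r^3 · e^{7r^3} (the factors attain their maxima compatibly on |z|=r). Then log M(r) = log 1 + 3·log r + 7r^3, dominated by the last term, so log log M(r) ~ 3·log r. The polynomial factor 1z^3 contributes only a log r term and does not affect the order. ρ = 3.
Therefore ρ = 3.

Order ρ = 3.


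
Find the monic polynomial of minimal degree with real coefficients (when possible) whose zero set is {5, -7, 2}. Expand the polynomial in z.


The polynomial is p(z) = ∏_{α ∈ S} (z − α), where S = {5, -7, 2}.
Expanding the product yields: p(z) = z^3 -39·z + 70.
The resulting polynomial has degree 3 and real coefficients as required.

p(z) = z^3 -39·z + 70.


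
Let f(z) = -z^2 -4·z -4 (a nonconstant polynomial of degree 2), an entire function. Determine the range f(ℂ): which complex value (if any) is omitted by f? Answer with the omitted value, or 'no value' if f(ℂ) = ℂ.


Little Picard bounds the complement of f(ℂ) to at most one point.
For every w ∈ ℂ, the equation p(z) − w = 0 is a nonconstant polynomial in z and hence has at least one root by the fundamental theorem of algebra. So p is surjective onto ℂ, omitting no value.

Omitted value: no value.


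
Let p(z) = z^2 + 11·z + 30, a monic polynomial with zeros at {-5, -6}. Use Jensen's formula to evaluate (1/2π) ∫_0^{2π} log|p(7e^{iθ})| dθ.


Zeros: -6, -5; r = 7.
Inside |z| < r: -6, -5. Outside (|z| ≥ r): ∅.
p(0) = 30, so log|p(0)| = log(30) = 3.4012.
Apply Jensen: I(r) = log|p(0)| + Σ_k log(r/|z_k|), summed over zeros inside |z| < r.
  log(r/|z_k|) for z_k = -5: log(7/5) = 0.3365
  log(r/|z_k|) for z_k = -6: log(7/6) = 0.1542
Sum over inside zeros: 0.4906.
I(r) = log|p(0)| + (inside sum) = 3.4012 + 0.4906 = 3.8918.
Closed form (all zeros inside, monic): I(r) = n·log(r) = 2·log(7) = 3.8918. ✓

I(r) ≈ 3.8918.


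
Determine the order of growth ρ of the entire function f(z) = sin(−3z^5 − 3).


Write sin(w) = (e^{iw} ± e^{−iw})/(2 or 2i), so |sin(w)| ≤ e^{|w|}. With w = −3z^5 − 3, |w| ≤ 3r^5 + 3 on |z|=r, giving M(r) ≤ e^{3r^5 + 3} and ρ ≤ 5. For the lower bound, choose z on |z|=r with -3z^5 purely imaginary of modulus 3r^5; then |sin(−3z^5 − 3)| grows like e^{3r^5}/2, so ρ ≥ 5. Hence ρ = 5.
Therefore ρ = 5.

Order ρ = 5.


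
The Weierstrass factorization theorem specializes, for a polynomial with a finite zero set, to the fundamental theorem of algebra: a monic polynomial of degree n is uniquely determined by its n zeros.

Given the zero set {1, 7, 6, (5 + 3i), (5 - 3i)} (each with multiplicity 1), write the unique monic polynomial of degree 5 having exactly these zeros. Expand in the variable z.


The polynomial is p(z) = ∏_{α ∈ S} (z − α), where S = {1, 7, 6, (5 + 3i), (5 - 3i)}.
Expanding the product yields: p(z) = z^5 -24·z^4 + 229·z^3 -1068·z^2 + 2290·z -1428.
Note conjugate pairs combine to real quadratics: (z − (5+3i))(z − (5−3i)) = z² − 10z + 34.
The resulting polynomial has degree 5 and real coefficients as required.

p(z) = z^5 -24·z^4 + 229·z^3 -1068·z^2 + 2290·z -1428.


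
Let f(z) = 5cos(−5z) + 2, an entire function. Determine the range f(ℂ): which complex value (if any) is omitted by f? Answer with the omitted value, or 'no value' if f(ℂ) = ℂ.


Little Picard bounds the complement of f(ℂ) to at most one point.
cos is entire and surjective onto ℂ: for every w ∈ ℂ, cos(ζ) = w has a solution ζ ∈ ℂ (e.g., via the complex inverse arccos). With ζ = −5z this gives z = ζ/(-5). Then 5·cos(−5z) takes every value in 5·ℂ = ℂ, and adding 2 is a bijection of ℂ. So f is surjective and omits no value. (Note: only on the real line is cos bounded by [−1, 1].)

Omitted value: no value.


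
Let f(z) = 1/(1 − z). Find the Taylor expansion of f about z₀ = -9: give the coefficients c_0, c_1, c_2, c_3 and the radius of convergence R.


Let w = z − z₀, so z = z₀ + w.
Then 1 − z = 1 − (z₀ + w) = (1 − z₀) − w = 10 − w.
f(z) = 1/(10 − w) = (1/(10)) · 1/(1 − w/(10)) = Σ_{n≥0} w^n / (10)^(n+1).
So c_n = 1/(10)^(n+1):
  c_0 = 1/(10)^1 = 1/10.
  c_1 = 1/(10)^2 = 1/100.
  c_2 = 1/(10)^3 = 1/1000.
  c_3 = 1/(10)^4 = 1/10000.
The series is valid for |w/d| < 1, i.e. |z − z₀| < |d|.
Radius of convergence: R = |1 − z₀| = |10| = 10 (distance from z₀ to the singularity z = 1).

c_0 = 1/10, c_1 = 1/100, c_2 = 1/1000, c_3 = 1/10000; R = 10.


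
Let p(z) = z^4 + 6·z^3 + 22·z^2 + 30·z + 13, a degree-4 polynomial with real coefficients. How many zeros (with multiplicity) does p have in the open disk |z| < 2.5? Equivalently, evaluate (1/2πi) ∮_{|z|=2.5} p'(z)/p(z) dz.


The zeros of p are: -1, (-2 + 3i), (-2 - 3i), -1.
Their magnitudes are: 1, 3.606, 3.606, 1.
Zeros with |z| < R = 2.5: -1, -1.
Count = 2.
By the argument principle, (1/2πi) ∮_{|z|=R} p'(z)/p(z) dz equals exactly this count.

Number of zeros inside |z| < 2.5: 2.


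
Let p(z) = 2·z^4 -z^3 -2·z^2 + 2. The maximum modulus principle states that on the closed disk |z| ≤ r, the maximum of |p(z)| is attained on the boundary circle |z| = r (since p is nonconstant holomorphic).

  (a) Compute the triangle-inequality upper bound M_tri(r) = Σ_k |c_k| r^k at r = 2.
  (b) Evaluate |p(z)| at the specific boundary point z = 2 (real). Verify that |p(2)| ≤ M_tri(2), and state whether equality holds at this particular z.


Coefficients: c_0 = 2, c_1 = 0, c_2 = -2, c_3 = -1, c_4 = 2. Radius r = 2.
Part (a). Triangle bound: M_tri(r) = Σ_k |c_k| r^k
  = |2|·2^0 + |0|·2^1 + |-2|·2^2 + |-1|·2^3 + |2|·2^4
  = 2 + 0 + 8 + 8 + 32 = 50.
This bounds M(r) := max_{|z|=r} |p(z)| from above; equality holds iff all terms c_k z^k can be made to align in phase at a single z on |z|=r.
Part (b). At z = 2 (real, on the circle |z| = r):
  p(2) = (2)·2^0 + (0)·2^1 + (-2)·2^2 + (-1)·2^3 + (2)·2^4 = 18.
  |p(2)| = 18.
Check: |p(2)| = 18 ≤ 50 = M_tri(2). ✓ Equality does not hold at z = 2 (the coefficients have mixed signs, so the terms do not all align in phase there).

M_tri(2) = 50; |p(2)| = 18; equality at z=2: no.


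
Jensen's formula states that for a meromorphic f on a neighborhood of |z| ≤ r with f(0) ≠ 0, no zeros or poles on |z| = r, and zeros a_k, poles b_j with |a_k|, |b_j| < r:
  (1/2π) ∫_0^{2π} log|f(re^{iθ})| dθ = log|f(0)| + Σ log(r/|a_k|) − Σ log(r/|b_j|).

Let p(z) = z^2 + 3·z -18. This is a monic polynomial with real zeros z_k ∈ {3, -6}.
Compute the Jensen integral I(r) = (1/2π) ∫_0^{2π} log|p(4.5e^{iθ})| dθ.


Zeros: -6, 3; r = 4.5.
Inside |z| < r: 3. Outside (|z| ≥ r): -6.
p(0) = -18, so log|p(0)| = log(18) = 2.8904.
Apply Jensen: I(r) = log|p(0)| + Σ_k log(r/|z_k|), summed over zeros inside |z| < r.
  log(r/|z_k|) for z_k = 3: log(4.5/3) = 0.4055
  Outside zeros (-6) contribute nothing to the Jensen sum.
Sum over inside zeros: 0.4055.
I(r) = log|p(0)| + (inside sum) = 2.8904 + 0.4055 = 3.2958.
Note: since some zeros are outside |z| ≤ r, the simplified n·log(r) form does NOT apply — only the inside zeros contribute.

I(r) ≈ 3.2958.


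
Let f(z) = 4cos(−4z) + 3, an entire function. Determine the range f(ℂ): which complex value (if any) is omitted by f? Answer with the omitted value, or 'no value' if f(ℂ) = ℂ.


Little Picard bounds the complement of f(ℂ) to at most one point.
cos is entire and surjective onto ℂ: for every w ∈ ℂ, cos(ζ) = w has a solution ζ ∈ ℂ (e.g., via the complex inverse arccos). With ζ = −4z this gives z = ζ/(-4). Then 4·cos(−4z) takes every value in 4·ℂ = ℂ, and adding 3 is a bijection of ℂ. So f is surjective and omits no value. (Note: only on the real line is cos bounded by [−1, 1].)

Omitted value: no value.


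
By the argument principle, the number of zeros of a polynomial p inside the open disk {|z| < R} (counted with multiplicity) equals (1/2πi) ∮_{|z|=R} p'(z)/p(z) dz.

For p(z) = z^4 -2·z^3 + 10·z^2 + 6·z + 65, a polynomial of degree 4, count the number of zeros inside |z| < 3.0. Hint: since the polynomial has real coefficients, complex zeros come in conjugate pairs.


The zeros of p are: (2 + 3i), (2 - 3i), (-1 + 2i), (-1 - 2i).
Their magnitudes are: 3.606, 3.606, 2.236, 2.236.
Zeros with |z| < R = 3.0: (-1 + 2i), (-1 - 2i).
Count = 2.
By the argument principle, (1/2πi) ∮_{|z|=R} p'(z)/p(z) dz equals exactly this count.

Number of zeros inside |z| < 3.0: 2.


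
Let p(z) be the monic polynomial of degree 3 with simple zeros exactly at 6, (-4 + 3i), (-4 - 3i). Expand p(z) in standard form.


The polynomial is p(z) = ∏_{α ∈ S} (z − α), where S = {6, (-4 + 3i), (-4 - 3i)}.
Expanding the product yields: p(z) = z^3 + 2·z^2 -23·z -150.
Note conjugate pairs combine to real quadratics: (z − (-4+3i))(z − (-4−3i)) = z² + 8z + 25.
The resulting polynomial has degree 3 and real coefficients as required.

p(z) = z^3 + 2·z^2 -23·z -150.


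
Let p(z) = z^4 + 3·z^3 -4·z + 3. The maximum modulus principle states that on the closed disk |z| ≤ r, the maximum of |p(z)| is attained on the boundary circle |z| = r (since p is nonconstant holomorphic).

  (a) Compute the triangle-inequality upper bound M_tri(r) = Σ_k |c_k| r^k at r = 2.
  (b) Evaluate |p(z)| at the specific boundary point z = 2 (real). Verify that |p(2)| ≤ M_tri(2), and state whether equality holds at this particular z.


Coefficients: c_0 = 3, c_1 = -4, c_2 = 0, c_3 = 3, c_4 = 1. Radius r = 2.
Part (a). Triangle bound: M_tri(r) = Σ_k |c_k| r^k
  = |3|·2^0 + |-4|·2^1 + |0|·2^2 + |3|·2^3 + |1|·2^4
  = 3 + 8 + 0 + 24 + 16 = 51.
This bounds M(r) := max_{|z|=r} |p(z)| from above; equality holds iff all terms c_k z^k can be made to align in phase at a single z on |z|=r.
Part (b). At z = 2 (real, on the circle |z| = r):
  p(2) = (3)·2^0 + (-4)·2^1 + (0)·2^2 + (3)·2^3 + (1)·2^4 = 35.
  |p(2)| = 35.
Check: |p(2)| = 35 ≤ 51 = M_tri(2). ✓ Equality does not hold at z = 2 (the coefficients have mixed signs, so the terms do not all align in phase there).

M_tri(2) = 51; |p(2)| = 35; equality at z=2: no.


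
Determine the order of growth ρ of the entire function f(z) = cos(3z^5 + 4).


Write cos(w) = (e^{iw} ± e^{−iw})/(2 or 2i), so |cos(w)| ≤ e^{|w|}. With w = 3z^5 + 4, |w| ≤ 3r^5 + 4 on |z|=r, giving M(r) ≤ e^{3r^5 + 4} and ρ ≤ 5. For the lower bound, choose z on |z|=r with 3z^5 purely imaginary of modulus 3r^5; then |cos(3z^5 + 4)| grows like e^{3r^5}/2, so ρ ≥ 5. Hence ρ = 5.
Therefore ρ = 5.

Order ρ = 5.


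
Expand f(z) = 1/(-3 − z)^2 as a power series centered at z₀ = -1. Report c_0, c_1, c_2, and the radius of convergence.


Let w = z − z₀, so z = z₀ + w.
Then -3 − z = -3 − (z₀ + w) = (-3 − z₀) − w = -2 − w.
f(z) = 1/(-2 − w)^2 = (1/(-2)^2) · (1 − w/(-2))^{−2}.
By the binomial series (1−u)^{−2} = Σ_{n≥0} C(n+1, 1) u^n for |u|<1, with u = w/(-2):
  c_n = C(n+1, 1) / (-2)^(n+2).
  c_0 = 1/(-2)^2 = 1/4.
  c_1 = 2/(-2)^3 = -1/4.
  c_2 = 3/(-2)^4 = 3/16.
The series is valid for |w/d| < 1, i.e. |z − z₀| < |d|.
Radius of convergence: R = |-3 − z₀| = |-2| = 2 (distance from z₀ to the singularity z = -3).

c_0 = 1/4, c_1 = -1/4, c_2 = 3/16; R = 2.


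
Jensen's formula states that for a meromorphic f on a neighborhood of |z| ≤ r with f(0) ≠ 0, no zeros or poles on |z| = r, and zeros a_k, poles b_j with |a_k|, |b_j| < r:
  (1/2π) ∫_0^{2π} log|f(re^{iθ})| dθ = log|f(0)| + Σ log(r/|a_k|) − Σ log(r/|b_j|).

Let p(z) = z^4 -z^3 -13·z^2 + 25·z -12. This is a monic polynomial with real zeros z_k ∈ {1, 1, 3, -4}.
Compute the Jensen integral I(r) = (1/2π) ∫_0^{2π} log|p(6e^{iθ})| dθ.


Zeros: -4, 1, 1, 3; r = 6.
Inside |z| < r: -4, 1, 1, 3. Outside (|z| ≥ r): ∅.
p(0) = -12, so log|p(0)| = log(12) = 2.4849.
Apply Jensen: I(r) = log|p(0)| + Σ_k log(r/|z_k|), summed over zeros inside |z| < r.
  log(r/|z_k|) for z_k = 1: log(6/1) = 1.7918
  log(r/|z_k|) for z_k = 1: log(6/1) = 1.7918
  log(r/|z_k|) for z_k = 3: log(6/3) = 0.6931
  log(r/|z_k|) for z_k = -4: log(6/4) = 0.4055
Sum over inside zeros: 4.6821.
I(r) = log|p(0)| + (inside sum) = 2.4849 + 4.6821 = 7.1670.
Closed form (all zeros inside, monic): I(r) = n·log(r) = 4·log(6) = 7.1670. ✓

I(r) ≈ 7.1670.


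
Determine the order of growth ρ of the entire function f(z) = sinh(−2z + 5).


sinh(w) is a linear combination of e^{iw} and e^{−iw} (or e^w, e^{−w} in the hyperbolic case), so |sinh(w)| ≤ e^{|w|}. With w = −2z + 5, |w| ≤ 2|z| + 5 = 2r + 5 on |z| = r, giving M(r) ≤ e^{2r + 5}, so ρ ≤ 1. On a suitable ray (z = it for sin/cos; z = t for sinh/cosh, t real → ∞), |sinh(−2z + 5)| grows like e^{2|t|}/2, so ρ ≥ 1. Hence ρ = 1.
Therefore ρ = 1.

Order ρ = 1.


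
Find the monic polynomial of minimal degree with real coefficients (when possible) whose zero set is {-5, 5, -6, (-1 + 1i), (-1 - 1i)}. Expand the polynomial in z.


The polynomial is p(z) = ∏_{α ∈ S} (z − α), where S = {-5, 5, -6, (-1 + 1i), (-1 - 1i)}.
Expanding the product yields: p(z) = z^5 + 8·z^4 -11·z^3 -188·z^2 -350·z -300.
Note conjugate pairs combine to real quadratics: (z − (-1+1i))(z − (-1−1i)) = z² + 2z + 2.
The resulting polynomial has degree 5 and real coefficients as required.

p(z) = z^5 + 8·z^4 -11·z^3 -188·z^2 -350·z -300.


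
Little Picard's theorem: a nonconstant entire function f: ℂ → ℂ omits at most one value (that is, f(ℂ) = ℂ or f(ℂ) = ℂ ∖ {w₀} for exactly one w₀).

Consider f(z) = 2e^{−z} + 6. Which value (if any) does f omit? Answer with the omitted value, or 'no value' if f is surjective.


Little Picard bounds the complement of f(ℂ) to at most one point.
e^{−z} is never zero on ℂ, so 2·e^{−z} takes every value in ℂ ∖ {0}. Adding 6 shifts the range to ℂ ∖ {6}. Thus f omits exactly the value 6.

Omitted value: 6.


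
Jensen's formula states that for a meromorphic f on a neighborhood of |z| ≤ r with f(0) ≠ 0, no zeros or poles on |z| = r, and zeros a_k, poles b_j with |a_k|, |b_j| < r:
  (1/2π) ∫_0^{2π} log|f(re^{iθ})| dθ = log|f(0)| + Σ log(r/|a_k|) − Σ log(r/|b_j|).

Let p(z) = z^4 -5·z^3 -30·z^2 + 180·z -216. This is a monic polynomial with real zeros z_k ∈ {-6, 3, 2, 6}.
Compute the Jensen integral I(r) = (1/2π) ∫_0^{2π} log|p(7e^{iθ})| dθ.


Zeros: -6, 2, 3, 6; r = 7.
Inside |z| < r: -6, 2, 3, 6. Outside (|z| ≥ r): ∅.
p(0) = -216, so log|p(0)| = log(216) = 5.3753.
Apply Jensen: I(r) = log|p(0)| + Σ_k log(r/|z_k|), summed over zeros inside |z| < r.
  log(r/|z_k|) for z_k = -6: log(7/6) = 0.1542
  log(r/|z_k|) for z_k = 3: log(7/3) = 0.8473
  log(r/|z_k|) for z_k = 2: log(7/2) = 1.2528
  log(r/|z_k|) for z_k = 6: log(7/6) = 0.1542
Sum over inside zeros: 2.4084.
I(r) = log|p(0)| + (inside sum) = 5.3753 + 2.4084 = 7.7836.
Closed form (all zeros inside, monic): I(r) = n·log(r) = 4·log(7) = 7.7836. ✓

I(r) ≈ 7.7836.


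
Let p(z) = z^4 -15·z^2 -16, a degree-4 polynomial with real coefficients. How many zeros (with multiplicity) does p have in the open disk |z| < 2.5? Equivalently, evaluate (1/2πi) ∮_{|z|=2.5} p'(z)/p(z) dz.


The zeros of p are: (0 + 1i), (0 - 1i), 4, -4.
Their magnitudes are: 1, 1, 4, 4.
Zeros with |z| < R = 2.5: (0 + 1i), (0 - 1i).
Count = 2.
By the argument principle, (1/2πi) ∮_{|z|=R} p'(z)/p(z) dz equals exactly this count.

Number of zeros inside |z| < 2.5: 2.


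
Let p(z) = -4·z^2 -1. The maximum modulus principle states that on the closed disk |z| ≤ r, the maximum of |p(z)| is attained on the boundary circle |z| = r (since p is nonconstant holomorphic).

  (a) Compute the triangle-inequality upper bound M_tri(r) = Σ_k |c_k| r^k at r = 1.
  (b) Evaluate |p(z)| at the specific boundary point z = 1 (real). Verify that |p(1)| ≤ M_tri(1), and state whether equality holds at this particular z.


Coefficients: c_0 = -1, c_1 = 0, c_2 = -4. Radius r = 1.
Part (a). Triangle bound: M_tri(r) = Σ_k |c_k| r^k
  = |-1|·1^0 + |0|·1^1 + |-4|·1^2
  = 1 + 0 + 4 = 5.
This bounds M(r) := max_{|z|=r} |p(z)| from above; equality holds iff all terms c_k z^k can be made to align in phase at a single z on |z|=r.
Part (b). At z = 1 (real, on the circle |z| = r):
  p(1) = (-1)·1^0 + (0)·1^1 + (-4)·1^2 = -5.
  |p(1)| = 5.
Since all nonzero coefficients share the same sign, |p(1)| = 5 = M_tri(1); the triangle bound is attained at z = 1, so in fact M(r) = 5.

M_tri(1) = 5; |p(1)| = 5; equality at z=1: yes.


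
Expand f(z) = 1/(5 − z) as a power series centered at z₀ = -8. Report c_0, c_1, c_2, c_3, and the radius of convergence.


Let w = z − z₀, so z = z₀ + w.
Then 5 − z = 5 − (z₀ + w) = (5 − z₀) − w = 13 − w.
f(z) = 1/(13 − w) = (1/(13)) · 1/(1 − w/(13)) = Σ_{n≥0} w^n / (13)^(n+1).
So c_n = 1/(13)^(n+1):
  c_0 = 1/(13)^1 = 1/13.
  c_1 = 1/(13)^2 = 1/169.
  c_2 = 1/(13)^3 = 1/2197.
  c_3 = 1/(13)^4 = 1/28561.
The series is valid for |w/d| < 1, i.e. |z − z₀| < |d|.
Radius of convergence: R = |5 − z₀| = |13| = 13 (distance from z₀ to the singularity z = 5).

c_0 = 1/13, c_1 = 1/169, c_2 = 1/2197, c_3 = 1/28561; R = 13.


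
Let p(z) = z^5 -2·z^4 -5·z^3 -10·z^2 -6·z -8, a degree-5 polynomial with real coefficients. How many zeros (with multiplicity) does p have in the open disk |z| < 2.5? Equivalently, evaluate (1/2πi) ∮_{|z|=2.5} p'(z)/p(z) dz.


The zeros of p are: (-1 + 1i), (-1 - 1i), 4, (0 + 1i), (0 - 1i).
Their magnitudes are: 1.414, 1.414, 4, 1, 1.
Zeros with |z| < R = 2.5: (-1 + 1i), (-1 - 1i), (0 + 1i), (0 - 1i).
Count = 4.
By the argument principle, (1/2πi) ∮_{|z|=R} p'(z)/p(z) dz equals exactly this count.

Number of zeros inside |z| < 2.5: 4.


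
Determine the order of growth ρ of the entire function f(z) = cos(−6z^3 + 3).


Write cos(w) = (e^{iw} ± e^{−iw})/(2 or 2i), so |cos(w)| ≤ e^{|w|}. With w = −6z^3 + 3, |w| ≤ 6r^3 + 3 on |z|=r, giving M(r) ≤ e^{6r^3 + 3} and ρ ≤ 3. For the lower bound, choose z on |z|=r with -6z^3 purely imaginary of modulus 6r^3; then |cos(−6z^3 + 3)| grows like e^{6r^3}/2, so ρ ≥ 3. Hence ρ = 3.
Therefore ρ = 3.

Order ρ = 3.


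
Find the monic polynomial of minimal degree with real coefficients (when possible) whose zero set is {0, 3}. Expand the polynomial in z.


The polynomial is p(z) = ∏_{α ∈ S} (z − α), where S = {0, 3}.
Expanding the product yields: p(z) = z^2 -3·z.
The resulting polynomial has degree 2 and real coefficients as required.

p(z) = z^2 -3·z.


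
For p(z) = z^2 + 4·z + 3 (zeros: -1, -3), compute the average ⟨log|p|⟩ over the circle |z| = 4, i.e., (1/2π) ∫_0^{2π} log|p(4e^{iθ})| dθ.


Zeros: -3, -1; r = 4.
Inside |z| < r: -3, -1. Outside (|z| ≥ r): ∅.
p(0) = 3, so log|p(0)| = log(3) = 1.0986.
Apply Jensen: I(r) = log|p(0)| + Σ_k log(r/|z_k|), summed over zeros inside |z| < r.
  log(r/|z_k|) for z_k = -1: log(4/1) = 1.3863
  log(r/|z_k|) for z_k = -3: log(4/3) = 0.2877
Sum over inside zeros: 1.6740.
I(r) = log|p(0)| + (inside sum) = 1.0986 + 1.6740 = 2.7726.
Closed form (all zeros inside, monic): I(r) = n·log(r) = 2·log(4) = 2.7726. ✓

I(r) ≈ 2.7726.


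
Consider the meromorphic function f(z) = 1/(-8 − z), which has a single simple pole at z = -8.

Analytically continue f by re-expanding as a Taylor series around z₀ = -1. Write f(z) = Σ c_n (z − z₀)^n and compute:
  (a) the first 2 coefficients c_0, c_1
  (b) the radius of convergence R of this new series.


Let w = z − z₀, so z = z₀ + w.
Then -8 − z = -8 − (z₀ + w) = (-8 − z₀) − w = -7 − w.
f(z) = 1/(-7 − w) = (1/(-7)) · 1/(1 − w/(-7)) = Σ_{n≥0} w^n / (-7)^(n+1).
So c_n = 1/(-7)^(n+1):
  c_0 = 1/(-7)^1 = -1/7.
  c_1 = 1/(-7)^2 = 1/49.
The series is valid for |w/d| < 1, i.e. |z − z₀| < |d|.
Radius of convergence: R = |-8 − z₀| = |-7| = 7 (distance from z₀ to the singularity z = -8).

c_0 = -1/7, c_1 = 1/49; R = 7.


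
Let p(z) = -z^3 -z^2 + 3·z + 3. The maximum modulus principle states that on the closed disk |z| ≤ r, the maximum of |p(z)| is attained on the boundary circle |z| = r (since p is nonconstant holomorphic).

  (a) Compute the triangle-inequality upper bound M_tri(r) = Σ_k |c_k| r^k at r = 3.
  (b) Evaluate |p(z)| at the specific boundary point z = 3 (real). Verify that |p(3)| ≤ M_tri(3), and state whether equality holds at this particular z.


Coefficients: c_0 = 3, c_1 = 3, c_2 = -1, c_3 = -1. Radius r = 3.
Part (a). Triangle bound: M_tri(r) = Σ_k |c_k| r^k
  = |3|·3^0 + |3|·3^1 + |-1|·3^2 + |-1|·3^3
  = 3 + 9 + 9 + 27 = 48.
This bounds M(r) := max_{|z|=r} |p(z)| from above; equality holds iff all terms c_k z^k can be made to align in phase at a single z on |z|=r.
Part (b). At z = 3 (real, on the circle |z| = r):
  p(3) = (3)·3^0 + (3)·3^1 + (-1)·3^2 + (-1)·3^3 = -24.
  |p(3)| = 24.
Check: |p(3)| = 24 ≤ 48 = M_tri(3). ✓ Equality does not hold at z = 3 (the coefficients have mixed signs, so the terms do not all align in phase there).

M_tri(3) = 48; |p(3)| = 24; equality at z=3: no.


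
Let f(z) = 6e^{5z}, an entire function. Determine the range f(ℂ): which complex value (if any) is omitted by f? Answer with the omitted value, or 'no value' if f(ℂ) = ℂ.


Little Picard bounds the complement of f(ℂ) to at most one point.
e^{5z} is never zero on ℂ, so 6·e^{5z} takes every value in ℂ ∖ {0}. Adding 0 shifts the range to ℂ ∖ {0}. Thus f omits exactly the value 0.

Omitted value: 0.


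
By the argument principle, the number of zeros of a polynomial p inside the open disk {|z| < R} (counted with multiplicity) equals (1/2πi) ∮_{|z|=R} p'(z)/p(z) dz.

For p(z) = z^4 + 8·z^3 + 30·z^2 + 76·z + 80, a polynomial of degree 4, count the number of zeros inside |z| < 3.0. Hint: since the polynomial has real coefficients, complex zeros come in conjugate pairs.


The zeros of p are: (-1 + 3i), (-1 - 3i), -2, -4.
Their magnitudes are: 3.162, 3.162, 2, 4.
Zeros with |z| < R = 3.0: -2.
Count = 1.
By the argument principle, (1/2πi) ∮_{|z|=R} p'(z)/p(z) dz equals exactly this count.

Number of zeros inside |z| < 3.0: 1.


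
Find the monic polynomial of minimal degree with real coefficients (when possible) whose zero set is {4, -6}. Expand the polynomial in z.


The polynomial is p(z) = ∏_{α ∈ S} (z − α), where S = {4, -6}.
Expanding the product yields: p(z) = z^2 + 2·z -24.
The resulting polynomial has degree 2 and real coefficients as required.

p(z) = z^2 + 2·z -24.


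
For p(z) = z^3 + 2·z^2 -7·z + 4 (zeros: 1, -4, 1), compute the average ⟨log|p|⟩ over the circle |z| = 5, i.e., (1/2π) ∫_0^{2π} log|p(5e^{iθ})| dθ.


Zeros: -4, 1, 1; r = 5.
Inside |z| < r: -4, 1, 1. Outside (|z| ≥ r): ∅.
p(0) = 4, so log|p(0)| = log(4) = 1.3863.
Apply Jensen: I(r) = log|p(0)| + Σ_k log(r/|z_k|), summed over zeros inside |z| < r.
  log(r/|z_k|) for z_k = 1: log(5/1) = 1.6094
  log(r/|z_k|) for z_k = -4: log(5/4) = 0.2231
  log(r/|z_k|) for z_k = 1: log(5/1) = 1.6094
Sum over inside zeros: 3.4420.
I(r) = log|p(0)| + (inside sum) = 1.3863 + 3.4420 = 4.8283.
Closed form (all zeros inside, monic): I(r) = n·log(r) = 3·log(5) = 4.8283. ✓

I(r) ≈ 4.8283.


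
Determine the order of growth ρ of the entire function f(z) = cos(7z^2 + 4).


Write cos(w) = (e^{iw} ± e^{−iw})/(2 or 2i), so |cos(w)| ≤ e^{|w|}. With w = 7z^2 + 4, |w| ≤ 7r^2 + 4 on |z|=r, giving M(r) ≤ e^{7r^2 + 4} and ρ ≤ 2. For the lower bound, choose z on |z|=r with 7z^2 purely imaginary of modulus 7r^2; then |cos(7z^2 + 4)| grows like e^{7r^2}/2, so ρ ≥ 2. Hence ρ = 2.
Therefore ρ = 2.

Order ρ = 2.


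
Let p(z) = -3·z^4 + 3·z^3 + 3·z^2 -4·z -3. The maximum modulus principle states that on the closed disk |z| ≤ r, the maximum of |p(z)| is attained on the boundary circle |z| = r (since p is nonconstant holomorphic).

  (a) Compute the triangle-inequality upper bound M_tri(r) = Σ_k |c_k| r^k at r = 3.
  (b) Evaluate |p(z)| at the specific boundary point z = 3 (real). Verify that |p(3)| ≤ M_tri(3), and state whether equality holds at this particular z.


Coefficients: c_0 = -3, c_1 = -4, c_2 = 3, c_3 = 3, c_4 = -3. Radius r = 3.
Part (a). Triangle bound: M_tri(r) = Σ_k |c_k| r^k
  = |-3|·3^0 + |-4|·3^1 + |3|·3^2 + |3|·3^3 + |-3|·3^4
  = 3 + 12 + 27 + 81 + 243 = 366.
This bounds M(r) := max_{|z|=r} |p(z)| from above; equality holds iff all terms c_k z^k can be made to align in phase at a single z on |z|=r.
Part (b). At z = 3 (real, on the circle |z| = r):
  p(3) = (-3)·3^0 + (-4)·3^1 + (3)·3^2 + (3)·3^3 + (-3)·3^4 = -150.
  |p(3)| = 150.
Check: |p(3)| = 150 ≤ 366 = M_tri(3). ✓ Equality does not hold at z = 3 (the coefficients have mixed signs, so the terms do not all align in phase there).

M_tri(3) = 366; |p(3)| = 150; equality at z=3: no.


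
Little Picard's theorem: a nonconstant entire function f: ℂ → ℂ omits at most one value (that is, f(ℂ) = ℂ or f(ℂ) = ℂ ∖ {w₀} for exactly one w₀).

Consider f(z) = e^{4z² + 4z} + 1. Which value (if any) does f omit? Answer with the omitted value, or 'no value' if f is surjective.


Little Picard bounds the complement of f(ℂ) to at most one point.
The exponent g(z) = 4z² + 4z is a nonconstant polynomial, hence surjective onto ℂ. So e^{g(z)} takes every value in {e^w : w ∈ ℂ} = ℂ ∖ {0}. Adding 1 shifts the range to ℂ ∖ {1}. f omits exactly 1.

Omitted value: 1.


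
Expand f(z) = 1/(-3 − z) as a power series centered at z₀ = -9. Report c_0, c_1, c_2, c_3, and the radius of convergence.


Let w = z − z₀, so z = z₀ + w.
Then -3 − z = -3 − (z₀ + w) = (-3 − z₀) − w = 6 − w.
f(z) = 1/(6 − w) = (1/(6)) · 1/(1 − w/(6)) = Σ_{n≥0} w^n / (6)^(n+1).
So c_n = 1/(6)^(n+1):
  c_0 = 1/(6)^1 = 1/6.
  c_1 = 1/(6)^2 = 1/36.
  c_2 = 1/(6)^3 = 1/216.
  c_3 = 1/(6)^4 = 1/1296.
The series is valid for |w/d| < 1, i.e. |z − z₀| < |d|.
Radius of convergence: R = |-3 − z₀| = |6| = 6 (distance from z₀ to the singularity z = -3).

c_0 = 1/6, c_1 = 1/36, c_2 = 1/216, c_3 = 1/1296; R = 6.


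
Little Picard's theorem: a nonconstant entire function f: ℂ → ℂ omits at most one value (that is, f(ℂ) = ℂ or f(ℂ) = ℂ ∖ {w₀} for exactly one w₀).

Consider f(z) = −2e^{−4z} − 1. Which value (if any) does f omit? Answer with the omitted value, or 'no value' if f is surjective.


Little Picard bounds the complement of f(ℂ) to at most one point.
e^{−4z} is never zero on ℂ, so -2·e^{−4z} takes every value in ℂ ∖ {0}. Adding -1 shifts the range to ℂ ∖ {-1}. Thus f omits exactly the value -1.

Omitted value: -1.


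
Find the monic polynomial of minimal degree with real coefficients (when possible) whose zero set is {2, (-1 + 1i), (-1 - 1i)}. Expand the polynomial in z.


The polynomial is p(z) = ∏_{α ∈ S} (z − α), where S = {2, (-1 + 1i), (-1 - 1i)}.
Expanding the product yields: p(z) = z^3 -2·z -4.
Note conjugate pairs combine to real quadratics: (z − (-1+1i))(z − (-1−1i)) = z² + 2z + 2.
The resulting polynomial has degree 3 and real coefficients as required.

p(z) = z^3 -2·z -4.


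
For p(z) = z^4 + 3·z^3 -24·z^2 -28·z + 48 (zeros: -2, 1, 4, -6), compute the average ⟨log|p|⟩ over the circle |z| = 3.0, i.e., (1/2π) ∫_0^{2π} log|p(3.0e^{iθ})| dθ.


Zeros: -6, -2, 1, 4; r = 3.0.
Inside |z| < r: -2, 1. Outside (|z| ≥ r): -6, 4.
p(0) = 48, so log|p(0)| = log(48) = 3.8712.
Apply Jensen: I(r) = log|p(0)| + Σ_k log(r/|z_k|), summed over zeros inside |z| < r.
  log(r/|z_k|) for z_k = -2: log(3.0/2) = 0.4055
  log(r/|z_k|) for z_k = 1: log(3.0/1) = 1.0986
  Outside zeros (-6, 4) contribute nothing to the Jensen sum.
Sum over inside zeros: 1.5041.
I(r) = log|p(0)| + (inside sum) = 3.8712 + 1.5041 = 5.3753.
Note: since some zeros are outside |z| ≤ r, the simplified n·log(r) form does NOT apply — only the inside zeros contribute.

I(r) ≈ 5.3753.


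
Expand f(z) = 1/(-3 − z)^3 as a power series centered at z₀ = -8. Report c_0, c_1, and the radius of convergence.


Let w = z − z₀, so z = z₀ + w.
Then -3 − z = -3 − (z₀ + w) = (-3 − z₀) − w = 5 − w.
f(z) = 1/(5 − w)^3 = (1/(5)^3) · (1 − w/(5))^{−3}.
By the binomial series (1−u)^{−3} = Σ_{n≥0} C(n+2, 2) u^n for |u|<1, with u = w/(5):
  c_n = C(n+2, 2) / (5)^(n+3).
  c_0 = 1/(5)^3 = 1/125.
  c_1 = 3/(5)^4 = 3/625.
The series is valid for |w/d| < 1, i.e. |z − z₀| < |d|.
Radius of convergence: R = |-3 − z₀| = |5| = 5 (distance from z₀ to the singularity z = -3).

c_0 = 1/125, c_1 = 3/625; R = 5.


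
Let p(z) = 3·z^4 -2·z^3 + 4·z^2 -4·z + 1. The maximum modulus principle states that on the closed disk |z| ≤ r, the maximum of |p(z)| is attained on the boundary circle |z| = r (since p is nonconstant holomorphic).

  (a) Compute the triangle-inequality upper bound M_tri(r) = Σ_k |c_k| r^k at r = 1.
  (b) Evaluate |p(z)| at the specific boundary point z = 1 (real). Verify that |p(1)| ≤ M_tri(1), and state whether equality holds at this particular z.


Coefficients: c_0 = 1, c_1 = -4, c_2 = 4, c_3 = -2, c_4 = 3. Radius r = 1.
Part (a). Triangle bound: M_tri(r) = Σ_k |c_k| r^k
  = |1|·1^0 + |-4|·1^1 + |4|·1^2 + |-2|·1^3 + |3|·1^4
  = 1 + 4 + 4 + 2 + 3 = 14.
This bounds M(r) := max_{|z|=r} |p(z)| from above; equality holds iff all terms c_k z^k can be made to align in phase at a single z on |z|=r.
Part (b). At z = 1 (real, on the circle |z| = r):
  p(1) = (1)·1^0 + (-4)·1^1 + (4)·1^2 + (-2)·1^3 + (3)·1^4 = 2.
  |p(1)| = 2.
Check: |p(1)| = 2 ≤ 14 = M_tri(1). ✓ Equality does not hold at z = 1 (the coefficients have mixed signs, so the terms do not all align in phase there).

M_tri(1) = 14; |p(1)| = 2; equality at z=1: no.


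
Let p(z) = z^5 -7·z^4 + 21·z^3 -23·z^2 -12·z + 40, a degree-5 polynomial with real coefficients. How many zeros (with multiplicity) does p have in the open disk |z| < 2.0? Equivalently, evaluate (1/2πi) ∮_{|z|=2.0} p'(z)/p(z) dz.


The zeros of p are: (2 + 1i), (2 - 1i), -1, (2 + 2i), (2 - 2i).
Their magnitudes are: 2.236, 2.236, 1, 2.828, 2.828.
Zeros with |z| < R = 2.0: -1.
Count = 1.
By the argument principle, (1/2πi) ∮_{|z|=R} p'(z)/p(z) dz equals exactly this count.

Number of zeros inside |z| < 2.0: 1.


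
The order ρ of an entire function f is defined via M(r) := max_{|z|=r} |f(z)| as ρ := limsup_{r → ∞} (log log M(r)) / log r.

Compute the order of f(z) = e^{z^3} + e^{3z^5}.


Each summand is entire of order 3 and 5 respectively (as in the single-exponential case). The order of a sum is at most the max of the orders, so ρ ≤ 5. For the lower bound: on |z|=r choose arg z so that 3z^5 is real positive; then |e^{3z^5}| = e^{3r^5} while |e^{1z^3}| ≤ e^{1r^3} = o(e^{3r^5}). So |f| ≥ e^{3r^5}(1 − o(1)) and ρ ≥ 5. Hence ρ = max(3, 5) = 5.
Therefore ρ = 5.

Order ρ = 5.


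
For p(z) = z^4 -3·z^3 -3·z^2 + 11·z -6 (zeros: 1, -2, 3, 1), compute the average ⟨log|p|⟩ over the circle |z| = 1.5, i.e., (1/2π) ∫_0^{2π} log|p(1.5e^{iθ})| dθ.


Zeros: -2, 1, 1, 3; r = 1.5.
Inside |z| < r: 1, 1. Outside (|z| ≥ r): -2, 3.
p(0) = -6, so log|p(0)| = log(6) = 1.7918.
Apply Jensen: I(r) = log|p(0)| + Σ_k log(r/|z_k|), summed over zeros inside |z| < r.
  log(r/|z_k|) for z_k = 1: log(1.5/1) = 0.4055
  log(r/|z_k|) for z_k = 1: log(1.5/1) = 0.4055
  Outside zeros (-2, 3) contribute nothing to the Jensen sum.
Sum over inside zeros: 0.8109.
I(r) = log|p(0)| + (inside sum) = 1.7918 + 0.8109 = 2.6027.
Note: since some zeros are outside |z| ≤ r, the simplified n·log(r) form does NOT apply — only the inside zeros contribute.

I(r) ≈ 2.6027.


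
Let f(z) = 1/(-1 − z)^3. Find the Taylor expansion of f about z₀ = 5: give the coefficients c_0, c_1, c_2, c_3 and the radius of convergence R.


Let w = z − z₀, so z = z₀ + w.
Then -1 − z = -1 − (z₀ + w) = (-1 − z₀) − w = -6 − w.
f(z) = 1/(-6 − w)^3 = (1/(-6)^3) · (1 − w/(-6))^{−3}.
By the binomial series (1−u)^{−3} = Σ_{n≥0} C(n+2, 2) u^n for |u|<1, with u = w/(-6):
  c_n = C(n+2, 2) / (-6)^(n+3).
  c_0 = 1/(-6)^3 = -1/216.
  c_1 = 3/(-6)^4 = 1/432.
  c_2 = 6/(-6)^5 = -1/1296.
  c_3 = 10/(-6)^6 = 5/23328.
The series is valid for |w/d| < 1, i.e. |z − z₀| < |d|.
Radius of convergence: R = |-1 − z₀| = |-6| = 6 (distance from z₀ to the singularity z = -1).

c_0 = -1/216, c_1 = 1/432, c_2 = -1/1296, c_3 = 5/23328; R = 6.


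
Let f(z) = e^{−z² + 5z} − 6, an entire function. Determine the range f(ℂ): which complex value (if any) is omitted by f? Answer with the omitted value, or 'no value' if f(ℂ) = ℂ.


Little Picard bounds the complement of f(ℂ) to at most one point.
The exponent g(z) = −z² + 5z is a nonconstant polynomial, hence surjective onto ℂ. So e^{g(z)} takes every value in {e^w : w ∈ ℂ} = ℂ ∖ {0}. Adding -6 shifts the range to ℂ ∖ {-6}. f omits exactly -6.

Omitted value: -6.


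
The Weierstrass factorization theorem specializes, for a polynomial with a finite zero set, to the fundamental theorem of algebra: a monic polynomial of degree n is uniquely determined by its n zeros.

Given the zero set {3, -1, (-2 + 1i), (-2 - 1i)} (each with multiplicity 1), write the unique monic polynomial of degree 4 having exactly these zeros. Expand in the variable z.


The polynomial is p(z) = ∏_{α ∈ S} (z − α), where S = {3, -1, (-2 + 1i), (-2 - 1i)}.
Expanding the product yields: p(z) = z^4 + 2·z^3 -6·z^2 -22·z -15.
Note conjugate pairs combine to real quadratics: (z − (-2+1i))(z − (-2−1i)) = z² + 4z + 5.
The resulting polynomial has degree 4 and real coefficients as required.

p(z) = z^4 + 2·z^3 -6·z^2 -22·z -15.
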